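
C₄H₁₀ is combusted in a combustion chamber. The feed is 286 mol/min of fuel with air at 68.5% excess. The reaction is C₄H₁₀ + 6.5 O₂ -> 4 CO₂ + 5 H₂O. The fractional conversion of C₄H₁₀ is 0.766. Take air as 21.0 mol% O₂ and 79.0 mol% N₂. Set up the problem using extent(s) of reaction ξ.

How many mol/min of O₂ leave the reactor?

Stoichiometric O₂ = 6.5 × 286 = 1859 mol/min; O₂ fed = 1859 × 1.685 = 3132 mol/min.
N₂ fed = 3132 × 79/21 = 11780 mol/min.
Fuel reacted = 0.766 × 286 → ξ = 219.1 mol/min.
Outlet (n = n₀ + ν ξ):
  C₄H₁₀: 286 − 1(219.1) = 66.92
  O₂: 3132 − 6.5(219.1) = 1708
  N₂: 11780 (inert)
  CO₂: 0 + 4(219.1) = 876.3
  H₂O: 0 + 5(219.1) = 1095

1710 mol/min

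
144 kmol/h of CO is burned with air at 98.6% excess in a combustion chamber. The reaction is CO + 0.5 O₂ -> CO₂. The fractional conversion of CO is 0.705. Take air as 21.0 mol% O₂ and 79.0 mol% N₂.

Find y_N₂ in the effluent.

Stoichiometric O₂ = 0.5 × 144 = 72 kmol/h; O₂ fed = 72 × 1.986 = 143 kmol/h.
N₂ fed = 143 × 79/21 = 537.9 kmol/h.
Fuel reacted = 0.705 × 144 → ξ = 101.5 kmol/h.
Outlet (n = n₀ + ν ξ):
  CO: 144 − 1(101.5) = 42.48
  O₂: 143 − 0.5(101.5) = 92.23
  N₂: 537.9 (inert)
  CO₂: 0 + 1(101.5) = 101.5
Total out = 774.2 kmol/h; y_N₂ = 537.9 / 774.2 = 0.6949.

0.695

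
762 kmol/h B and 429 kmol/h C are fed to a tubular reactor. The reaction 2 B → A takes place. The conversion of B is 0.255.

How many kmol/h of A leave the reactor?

97.2 kmol/h

B reacted = 0.255 × 762 = 194.3 kmol/h; ν_B = −2, so ξ = 194.3/2 = 97.16 kmol/h.
Outlet amounts (n = n₀ + ν ξ):
  B: 762 − 2(97.16) = 567.7
  A: 0 + 1(97.16) = 97.16
  C: 429 (inert)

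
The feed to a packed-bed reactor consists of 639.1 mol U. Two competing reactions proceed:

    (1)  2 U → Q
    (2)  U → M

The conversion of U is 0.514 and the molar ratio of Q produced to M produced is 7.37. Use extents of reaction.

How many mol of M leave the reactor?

Conversion of U: U consumed = 0.514 × 639.1 = 328.5 mol = 2ξ₁ + 1ξ₂.
Selectivity: 1ξ₁ / (1ξ₂) = 7.37 → ξ₁ = 7.37 ξ₂.
Substitute: (2·7.37 + 1) ξ₂ = 328.5 → ξ₂ = 20.87 mol, ξ₁ = 153.8 mol.
Outlet amounts (n = n₀ + Σ ν·ξ):
  U: 639.1 − 2(153.8) − 1(20.87) = 310.6
  Q: 0 + 1(153.8) = 153.8
  M: 0 + 1(20.87) = 20.87

20.9 mol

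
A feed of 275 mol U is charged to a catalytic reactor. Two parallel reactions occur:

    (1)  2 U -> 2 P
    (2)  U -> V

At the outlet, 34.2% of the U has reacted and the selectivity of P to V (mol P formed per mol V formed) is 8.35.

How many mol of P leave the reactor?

84 mol

Conversion of U: U consumed = 0.342 × 275 = 94.05 mol = 2ξ₁ + 1ξ₂.
Selectivity: 2ξ₁ / (1ξ₂) = 8.35 → ξ₁ = 4.175 ξ₂.
Substitute: (2·4.175 + 1) ξ₂ = 94.05 → ξ₂ = 10.06 mol, ξ₁ = 42 mol.
Outlet amounts (n = n₀ + Σ ν·ξ):
  U: 275 − 2(42) − 1(10.06) = 180.9
  P: 0 + 2(42) = 83.99
  V: 0 + 1(10.06) = 10.06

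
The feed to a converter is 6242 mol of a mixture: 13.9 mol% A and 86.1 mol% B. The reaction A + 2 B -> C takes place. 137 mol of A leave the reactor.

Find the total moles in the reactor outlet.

For A: n = n₀ − 1ξ → 137 = 867.6 − 1ξ, giving ξ = 730.6 mol.
Outlet amounts (n = n₀ + ν ξ):
  A: 867.6 − 1(730.6) = 137
  B: 5374 − 2(730.6) = 3913
  C: 0 + 1(730.6) = 730.6
Total out = 137 + 3913 + 730.6 = 4781 mol.

4780 mol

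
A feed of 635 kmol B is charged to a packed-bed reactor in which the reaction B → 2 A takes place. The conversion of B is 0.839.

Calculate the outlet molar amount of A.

1070 kmol

B reacted = 0.839 × 635 = 532.8 kmol; ν_B = −1, so ξ = 532.8/1 = 532.8 kmol.
Outlet amounts (n = n₀ + ν ξ):
  B: 635 − 1(532.8) = 102.2
  A: 0 + 2(532.8) = 1066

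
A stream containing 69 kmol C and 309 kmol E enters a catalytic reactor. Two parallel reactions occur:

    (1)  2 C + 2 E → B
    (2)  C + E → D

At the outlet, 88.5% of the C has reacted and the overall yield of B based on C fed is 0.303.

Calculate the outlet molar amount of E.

Yield of B: 1ξ₁ / 69 = 0.303 → ξ₁ = 20.91 kmol.
Conversion of C: 2ξ₁ + 1ξ₂ = 0.885 × 69 = 61.06 → ξ₂ = 19.25 kmol.
Outlet amounts (n = n₀ + Σ ν·ξ):
  C: 69 − 2(20.91) − 1(19.25) = 7.935
  E: 309 − 2(20.91) − 1(19.25) = 247.9
  B: 0 + 1(20.91) = 20.91
  D: 0 + 1(19.25) = 19.25

248 kmol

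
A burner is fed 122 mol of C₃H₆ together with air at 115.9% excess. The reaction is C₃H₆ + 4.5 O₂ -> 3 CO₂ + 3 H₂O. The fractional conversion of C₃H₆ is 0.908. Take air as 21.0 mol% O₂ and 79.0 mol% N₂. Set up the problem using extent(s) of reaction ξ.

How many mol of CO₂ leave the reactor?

332 mol

Stoichiometric O₂ = 4.5 × 122 = 549 mol; O₂ fed = 549 × 2.159 = 1185 mol.
N₂ fed = 1185 × 79/21 = 4459 mol.
Fuel reacted = 0.908 × 122 → ξ = 110.8 mol.
Outlet (n = n₀ + ν ξ):
  C₃H₆: 122 − 1(110.8) = 11.22
  O₂: 1185 − 4.5(110.8) = 686.8
  N₂: 4459 (inert)
  CO₂: 0 + 3(110.8) = 332.3
  H₂O: 0 + 3(110.8) = 332.3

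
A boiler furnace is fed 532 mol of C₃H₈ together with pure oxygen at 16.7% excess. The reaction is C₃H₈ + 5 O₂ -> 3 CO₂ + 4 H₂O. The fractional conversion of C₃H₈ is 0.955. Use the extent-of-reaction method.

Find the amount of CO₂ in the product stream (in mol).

Stoichiometric O₂ = 5 × 532 = 2660 mol; O₂ fed = 2660 × 1.167 = 3104 mol.
Fuel reacted = 0.955 × 532 → ξ = 508.1 mol.
Outlet (n = n₀ + ν ξ):
  C₃H₈: 532 − 1(508.1) = 23.94
  O₂: 3104 − 5(508.1) = 563.9
  CO₂: 0 + 3(508.1) = 1524
  H₂O: 0 + 4(508.1) = 2032

1520 mol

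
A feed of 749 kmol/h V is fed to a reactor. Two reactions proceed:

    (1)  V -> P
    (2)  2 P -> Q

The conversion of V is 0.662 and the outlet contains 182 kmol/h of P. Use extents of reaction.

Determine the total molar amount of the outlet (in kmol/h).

Conversion of V: V consumed = 1ξ₁ = 0.662 × 749 → ξ₁ = 495.8 kmol/h.
P balance: n_P = 0 + 1ξ₁ − 2ξ₂ = 182 → ξ₂ = (1·495.8 − 182)/2 = 156.9 kmol/h.
Outlet amounts (n = n₀ + Σ ν·ξ):
  V: 749 − 1(495.8) = 253.2
  P: 0 + 1(495.8) − 2(156.9) = 182
  Q: 0 + 1(156.9) = 156.9
Total out = 253.2 + 182 + 156.9 = 592.1 kmol/h.

592 kmol/h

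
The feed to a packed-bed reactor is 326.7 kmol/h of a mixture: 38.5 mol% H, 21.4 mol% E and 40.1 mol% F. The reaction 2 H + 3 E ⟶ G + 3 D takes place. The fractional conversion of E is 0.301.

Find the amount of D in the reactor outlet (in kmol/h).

E reacted = 0.301 × 69.91 = 21.04 kmol/h; ν_E = −3, so ξ = 21.04/3 = 7.015 kmol/h.
Outlet amounts (n = n₀ + ν ξ):
  H: 125.8 − 2(7.015) = 111.8
  E: 69.91 − 3(7.015) = 48.87
  G: 0 + 1(7.015) = 7.015
  D: 0 + 3(7.015) = 21.04
  F: 131 (inert)

21 kmol/h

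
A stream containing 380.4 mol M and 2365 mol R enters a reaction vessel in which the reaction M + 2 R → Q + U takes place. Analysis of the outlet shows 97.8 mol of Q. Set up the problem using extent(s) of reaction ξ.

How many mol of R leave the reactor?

2170 mol

For Q: n = n₀ + 1ξ → 97.8 = 0 + 1ξ, giving ξ = 97.8 mol.
Outlet amounts (n = n₀ + ν ξ):
  M: 380.4 − 1(97.8) = 282.6
  R: 2365 − 2(97.8) = 2169
  Q: 0 + 1(97.8) = 97.8
  U: 0 + 1(97.8) = 97.8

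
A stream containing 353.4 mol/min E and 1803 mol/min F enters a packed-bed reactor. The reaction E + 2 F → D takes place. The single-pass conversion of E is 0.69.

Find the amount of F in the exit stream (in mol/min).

E reacted = 0.69 × 353.4 = 243.8 mol/min; ν_E = −1, so ξ = 243.8/1 = 243.8 mol/min.
Outlet amounts (n = n₀ + ν ξ):
  E: 353.4 − 1(243.8) = 109.6
  F: 1803 − 2(243.8) = 1315
  D: 0 + 1(243.8) = 243.8

1320 mol/min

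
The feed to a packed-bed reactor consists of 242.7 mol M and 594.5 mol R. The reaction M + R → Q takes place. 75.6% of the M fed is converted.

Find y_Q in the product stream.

M reacted = 0.756 × 242.7 = 183.5 mol; ν_M = −1, so ξ = 183.5/1 = 183.5 mol.
Outlet amounts (n = n₀ + ν ξ):
  M: 242.7 − 1(183.5) = 59.22
  R: 594.5 − 1(183.5) = 411
  Q: 0 + 1(183.5) = 183.5
Total out = 653.7 mol; y_Q = 183.5 / 653.7 = 0.2807.

0.281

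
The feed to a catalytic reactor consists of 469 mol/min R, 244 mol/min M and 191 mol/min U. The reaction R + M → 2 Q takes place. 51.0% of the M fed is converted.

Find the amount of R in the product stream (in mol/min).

M reacted = 0.51 × 244 = 124.4 mol/min; ν_M = −1, so ξ = 124.4/1 = 124.4 mol/min.
Outlet amounts (n = n₀ + ν ξ):
  R: 469 − 1(124.4) = 344.6
  M: 244 − 1(124.4) = 119.6
  Q: 0 + 2(124.4) = 248.9
  U: 191 (inert)

345 mol/min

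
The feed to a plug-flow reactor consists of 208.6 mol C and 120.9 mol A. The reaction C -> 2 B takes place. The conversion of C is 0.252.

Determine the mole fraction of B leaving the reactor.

C reacted = 0.252 × 208.6 = 52.57 mol; ν_C = −1, so ξ = 52.57/1 = 52.57 mol.
Outlet amounts (n = n₀ + ν ξ):
  C: 208.6 − 1(52.57) = 156
  B: 0 + 2(52.57) = 105.1
  A: 120.9 (inert)
Total out = 382.1 mol; y_B = 105.1 / 382.1 = 0.2752.

0.275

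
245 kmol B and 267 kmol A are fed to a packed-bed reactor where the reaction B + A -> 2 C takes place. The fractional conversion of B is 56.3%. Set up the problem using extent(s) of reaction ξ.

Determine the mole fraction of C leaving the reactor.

B reacted = 0.563 × 245 = 137.9 kmol; ν_B = −1, so ξ = 137.9/1 = 137.9 kmol.
Outlet amounts (n = n₀ + ν ξ):
  B: 245 − 1(137.9) = 107.1
  A: 267 − 1(137.9) = 129.1
  C: 0 + 2(137.9) = 275.9
Total out = 512 kmol; y_C = 275.9 / 512 = 0.5388.

0.539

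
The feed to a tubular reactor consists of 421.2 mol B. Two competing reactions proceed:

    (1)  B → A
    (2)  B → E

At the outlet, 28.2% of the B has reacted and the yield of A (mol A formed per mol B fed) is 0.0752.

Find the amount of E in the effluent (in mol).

Yield of A: 1ξ₁ / 421.2 = 0.0752 → ξ₁ = 31.67 mol.
Conversion of B: 1ξ₁ + 1ξ₂ = 0.282 × 421.2 = 118.8 → ξ₂ = 87.1 mol.
Outlet amounts (n = n₀ + Σ ν·ξ):
  B: 421.2 − 1(31.67) − 1(87.1) = 302.4
  A: 0 + 1(31.67) = 31.67
  E: 0 + 1(87.1) = 87.1

87.1 mol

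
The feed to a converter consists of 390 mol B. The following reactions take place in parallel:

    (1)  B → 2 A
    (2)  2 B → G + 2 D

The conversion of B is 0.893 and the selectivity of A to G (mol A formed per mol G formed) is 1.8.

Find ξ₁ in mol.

ξ₁ = 108 mol

Conversion of B: B consumed = 0.893 × 390 = 348.3 mol = 1ξ₁ + 2ξ₂.
Selectivity: 2ξ₁ / (1ξ₂) = 1.8 → ξ₁ = 0.9 ξ₂.
Substitute: (1·0.9 + 2) ξ₂ = 348.3 → ξ₂ = 120.1 mol, ξ₁ = 108.1 mol.
Outlet amounts (n = n₀ + Σ ν·ξ):
  B: 390 − 1(108.1) − 2(120.1) = 41.73
  A: 0 + 2(108.1) = 216.2
  G: 0 + 1(120.1) = 120.1
  D: 0 + 2(120.1) = 240.2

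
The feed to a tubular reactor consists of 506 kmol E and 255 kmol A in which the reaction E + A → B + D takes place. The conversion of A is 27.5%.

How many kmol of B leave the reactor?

A reacted = 0.275 × 255 = 70.12 kmol; ν_A = −1, so ξ = 70.12/1 = 70.12 kmol.
Outlet amounts (n = n₀ + ν ξ):
  E: 506 − 1(70.12) = 435.9
  A: 255 − 1(70.12) = 184.9
  B: 0 + 1(70.12) = 70.12
  D: 0 + 1(70.12) = 70.12

70.1 kmol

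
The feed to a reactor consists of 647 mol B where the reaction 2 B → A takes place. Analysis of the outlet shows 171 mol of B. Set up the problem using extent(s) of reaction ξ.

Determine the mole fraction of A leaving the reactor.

0.582

For B: n = n₀ − 2ξ → 171 = 647 − 2ξ, giving ξ = 238 mol.
Outlet amounts (n = n₀ + ν ξ):
  B: 647 − 2(238) = 171
  A: 0 + 1(238) = 238
Total out = 409 mol; y_A = 238 / 409 = 0.5819.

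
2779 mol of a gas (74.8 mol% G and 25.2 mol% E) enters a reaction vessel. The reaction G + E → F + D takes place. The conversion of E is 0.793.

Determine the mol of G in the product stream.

E reacted = 0.793 × 700.3 = 555.3 mol; ν_E = −1, so ξ = 555.3/1 = 555.3 mol.
Outlet amounts (n = n₀ + ν ξ):
  G: 2079 − 1(555.3) = 1523
  E: 700.3 − 1(555.3) = 145
  F: 0 + 1(555.3) = 555.3
  D: 0 + 1(555.3) = 555.3

1520 mol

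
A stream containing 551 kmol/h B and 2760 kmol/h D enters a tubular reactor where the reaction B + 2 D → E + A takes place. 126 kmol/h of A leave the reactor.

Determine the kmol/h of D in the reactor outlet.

2510 kmol/h

For A: n = n₀ + 1ξ → 126 = 0 + 1ξ, giving ξ = 126 kmol/h.
Outlet amounts (n = n₀ + ν ξ):
  B: 551 − 1(126) = 425
  D: 2760 − 2(126) = 2508
  E: 0 + 1(126) = 126
  A: 0 + 1(126) = 126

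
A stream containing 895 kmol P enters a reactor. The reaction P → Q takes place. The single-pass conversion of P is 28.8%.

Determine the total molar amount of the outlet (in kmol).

895 kmol

P reacted = 0.288 × 895 = 257.8 kmol; ν_P = −1, so ξ = 257.8/1 = 257.8 kmol.
Outlet amounts (n = n₀ + ν ξ):
  P: 895 − 1(257.8) = 637.2
  Q: 0 + 1(257.8) = 257.8
Total out = 637.2 + 257.8 = 895 kmol.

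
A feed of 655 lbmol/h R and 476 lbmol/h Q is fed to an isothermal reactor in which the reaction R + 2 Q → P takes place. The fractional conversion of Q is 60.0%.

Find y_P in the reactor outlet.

Q reacted = 0.6 × 476 = 285.6 lbmol/h; ν_Q = −2, so ξ = 285.6/2 = 142.8 lbmol/h.
Outlet amounts (n = n₀ + ν ξ):
  R: 655 − 1(142.8) = 512.2
  Q: 476 − 2(142.8) = 190.4
  P: 0 + 1(142.8) = 142.8
Total out = 845.4 lbmol/h; y_P = 142.8 / 845.4 = 0.1689.

0.169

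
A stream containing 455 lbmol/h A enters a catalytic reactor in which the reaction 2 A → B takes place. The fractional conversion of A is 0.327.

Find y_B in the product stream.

0.195

A reacted = 0.327 × 455 = 148.8 lbmol/h; ν_A = −2, so ξ = 148.8/2 = 74.39 lbmol/h.
Outlet amounts (n = n₀ + ν ξ):
  A: 455 − 2(74.39) = 306.2
  B: 0 + 1(74.39) = 74.39
Total out = 380.6 lbmol/h; y_B = 74.39 / 380.6 = 0.1955.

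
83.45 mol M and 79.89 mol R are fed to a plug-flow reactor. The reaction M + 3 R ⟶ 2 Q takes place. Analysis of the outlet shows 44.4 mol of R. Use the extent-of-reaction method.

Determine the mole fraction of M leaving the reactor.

0.513

For R: n = n₀ − 3ξ → 44.4 = 79.89 − 3ξ, giving ξ = 11.83 mol.
Outlet amounts (n = n₀ + ν ξ):
  M: 83.45 − 1(11.83) = 71.62
  R: 79.89 − 3(11.83) = 44.4
  Q: 0 + 2(11.83) = 23.66
Total out = 139.7 mol; y_M = 71.62 / 139.7 = 0.5127.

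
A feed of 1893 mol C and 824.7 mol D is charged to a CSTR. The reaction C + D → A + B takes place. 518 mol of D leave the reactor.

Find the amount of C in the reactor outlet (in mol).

For D: n = n₀ − 1ξ → 518 = 824.7 − 1ξ, giving ξ = 306.7 mol.
Outlet amounts (n = n₀ + ν ξ):
  C: 1893 − 1(306.7) = 1586
  D: 824.7 − 1(306.7) = 518
  A: 0 + 1(306.7) = 306.7
  B: 0 + 1(306.7) = 306.7

1590 mol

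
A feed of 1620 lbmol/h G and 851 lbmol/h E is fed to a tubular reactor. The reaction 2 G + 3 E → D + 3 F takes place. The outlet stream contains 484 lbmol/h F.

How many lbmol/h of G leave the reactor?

1300 lbmol/h

For F: n = n₀ + 3ξ → 484 = 0 + 3ξ, giving ξ = 161.3 lbmol/h.
Outlet amounts (n = n₀ + ν ξ):
  G: 1620 − 2(161.3) = 1297
  E: 851 − 3(161.3) = 367
  D: 0 + 1(161.3) = 161.3
  F: 0 + 3(161.3) = 484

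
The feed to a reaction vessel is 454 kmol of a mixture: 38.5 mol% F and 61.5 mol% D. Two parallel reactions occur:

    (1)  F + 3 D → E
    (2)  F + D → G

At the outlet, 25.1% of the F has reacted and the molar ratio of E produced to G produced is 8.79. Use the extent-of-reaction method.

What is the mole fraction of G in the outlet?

0.0135

Conversion of F: F consumed = 0.251 × 174.8 = 43.87 kmol = 1ξ₁ + 1ξ₂.
Selectivity: 1ξ₁ / (1ξ₂) = 8.79 → ξ₁ = 8.79 ξ₂.
Substitute: (1·8.79 + 1) ξ₂ = 43.87 → ξ₂ = 4.481 kmol, ξ₁ = 39.39 kmol.
Outlet amounts (n = n₀ + Σ ν·ξ):
  F: 174.8 − 1(39.39) − 1(4.481) = 130.9
  D: 279.2 − 3(39.39) − 1(4.481) = 156.6
  E: 0 + 1(39.39) = 39.39
  G: 0 + 1(4.481) = 4.481
Total out = 331.3 kmol; y_G = 4.481 / 331.3 = 0.01352.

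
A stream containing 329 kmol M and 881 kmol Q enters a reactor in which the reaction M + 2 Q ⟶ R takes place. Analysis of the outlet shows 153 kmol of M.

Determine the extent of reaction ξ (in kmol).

ξ = 176 kmol

For M: n = n₀ − 1ξ → 153 = 329 − 1ξ, giving ξ = 176 kmol.
Outlet amounts (n = n₀ + ν ξ):
  M: 329 − 1(176) = 153
  Q: 881 − 2(176) = 529
  R: 0 + 1(176) = 176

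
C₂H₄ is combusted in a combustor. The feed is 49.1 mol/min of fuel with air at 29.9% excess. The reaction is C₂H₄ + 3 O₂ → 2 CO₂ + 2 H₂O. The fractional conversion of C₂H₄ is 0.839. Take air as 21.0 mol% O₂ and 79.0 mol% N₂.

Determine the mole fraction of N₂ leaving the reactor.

0.75

Stoichiometric O₂ = 3 × 49.1 = 147.3 mol/min; O₂ fed = 147.3 × 1.299 = 191.3 mol/min.
N₂ fed = 191.3 × 79/21 = 719.8 mol/min.
Fuel reacted = 0.839 × 49.1 → ξ = 41.19 mol/min.
Outlet (n = n₀ + ν ξ):
  C₂H₄: 49.1 − 1(41.19) = 7.905
  O₂: 191.3 − 3(41.19) = 67.76
  N₂: 719.8 (inert)
  CO₂: 0 + 2(41.19) = 82.39
  H₂O: 0 + 2(41.19) = 82.39
Total out = 960.3 mol/min; y_N₂ = 719.8 / 960.3 = 0.7496.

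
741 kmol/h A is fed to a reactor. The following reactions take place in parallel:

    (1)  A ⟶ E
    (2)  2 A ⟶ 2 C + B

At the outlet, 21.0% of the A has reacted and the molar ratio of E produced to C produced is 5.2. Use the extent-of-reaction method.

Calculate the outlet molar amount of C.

Conversion of A: A consumed = 0.21 × 741 = 155.6 kmol/h = 1ξ₁ + 2ξ₂.
Selectivity: 1ξ₁ / (2ξ₂) = 5.2 → ξ₁ = 10.4 ξ₂.
Substitute: (1·10.4 + 2) ξ₂ = 155.6 → ξ₂ = 12.55 kmol/h, ξ₁ = 130.5 kmol/h.
Outlet amounts (n = n₀ + Σ ν·ξ):
  A: 741 − 1(130.5) − 2(12.55) = 585.4
  E: 0 + 1(130.5) = 130.5
  C: 0 + 2(12.55) = 25.1
  B: 0 + 1(12.55) = 12.55

25.1 kmol/h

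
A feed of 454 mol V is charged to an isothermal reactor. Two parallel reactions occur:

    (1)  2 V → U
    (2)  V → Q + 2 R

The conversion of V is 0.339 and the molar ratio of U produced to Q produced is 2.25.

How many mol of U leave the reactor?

Conversion of V: V consumed = 0.339 × 454 = 153.9 mol = 2ξ₁ + 1ξ₂.
Selectivity: 1ξ₁ / (1ξ₂) = 2.25 → ξ₁ = 2.25 ξ₂.
Substitute: (2·2.25 + 1) ξ₂ = 153.9 → ξ₂ = 27.98 mol, ξ₁ = 62.96 mol.
Outlet amounts (n = n₀ + Σ ν·ξ):
  V: 454 − 2(62.96) − 1(27.98) = 300.1
  U: 0 + 1(62.96) = 62.96
  Q: 0 + 1(27.98) = 27.98
  R: 0 + 2(27.98) = 55.97

63 mol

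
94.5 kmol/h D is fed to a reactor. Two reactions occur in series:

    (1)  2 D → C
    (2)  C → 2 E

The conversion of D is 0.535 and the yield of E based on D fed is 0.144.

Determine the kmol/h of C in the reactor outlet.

18.5 kmol/h

Conversion of D: D consumed = 2ξ₁ = 0.535 × 94.5 → ξ₁ = 25.28 kmol/h.
Yield of E: 2ξ₂ / 94.5 = 0.144 → ξ₂ = 6.804 kmol/h.
Outlet amounts (n = n₀ + Σ ν·ξ):
  D: 94.5 − 2(25.28) = 43.94
  C: 0 + 1(25.28) − 1(6.804) = 18.47
  E: 0 + 2(6.804) = 13.61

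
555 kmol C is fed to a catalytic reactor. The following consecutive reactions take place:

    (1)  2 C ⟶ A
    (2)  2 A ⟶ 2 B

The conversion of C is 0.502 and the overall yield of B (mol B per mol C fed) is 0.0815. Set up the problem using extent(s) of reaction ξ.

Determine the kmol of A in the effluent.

94.1 kmol

Conversion of C: C consumed = 2ξ₁ = 0.502 × 555 → ξ₁ = 139.3 kmol.
Yield of B: 2ξ₂ / 555 = 0.0815 → ξ₂ = 22.62 kmol.
Outlet amounts (n = n₀ + Σ ν·ξ):
  C: 555 − 2(139.3) = 276.4
  A: 0 + 1(139.3) − 2(22.62) = 94.07
  B: 0 + 2(22.62) = 45.23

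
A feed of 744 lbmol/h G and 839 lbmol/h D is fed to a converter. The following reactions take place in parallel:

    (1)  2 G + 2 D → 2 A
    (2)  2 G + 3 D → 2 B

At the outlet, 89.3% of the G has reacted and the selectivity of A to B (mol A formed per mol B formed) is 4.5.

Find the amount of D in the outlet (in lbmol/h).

114 lbmol/h

Conversion of G: G consumed = 0.893 × 744 = 664.4 lbmol/h = 2ξ₁ + 2ξ₂.
Selectivity: 2ξ₁ / (2ξ₂) = 4.5 → ξ₁ = 4.5 ξ₂.
Substitute: (2·4.5 + 2) ξ₂ = 664.4 → ξ₂ = 60.4 lbmol/h, ξ₁ = 271.8 lbmol/h.
Outlet amounts (n = n₀ + Σ ν·ξ):
  G: 744 − 2(271.8) − 2(60.4) = 79.61
  D: 839 − 2(271.8) − 3(60.4) = 114.2
  A: 0 + 2(271.8) = 543.6
  B: 0 + 2(60.4) = 120.8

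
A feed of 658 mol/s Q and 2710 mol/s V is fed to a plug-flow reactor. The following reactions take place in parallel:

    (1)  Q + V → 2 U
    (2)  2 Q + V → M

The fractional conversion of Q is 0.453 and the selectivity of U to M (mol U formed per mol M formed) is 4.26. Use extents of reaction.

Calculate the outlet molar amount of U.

307 mol/s

Conversion of Q: Q consumed = 0.453 × 658 = 298.1 mol/s = 1ξ₁ + 2ξ₂.
Selectivity: 2ξ₁ / (1ξ₂) = 4.26 → ξ₁ = 2.13 ξ₂.
Substitute: (1·2.13 + 2) ξ₂ = 298.1 → ξ₂ = 72.17 mol/s, ξ₁ = 153.7 mol/s.
Outlet amounts (n = n₀ + Σ ν·ξ):
  Q: 658 − 1(153.7) − 2(72.17) = 359.9
  V: 2710 − 1(153.7) − 1(72.17) = 2484
  U: 0 + 2(153.7) = 307.5
  M: 0 + 1(72.17) = 72.17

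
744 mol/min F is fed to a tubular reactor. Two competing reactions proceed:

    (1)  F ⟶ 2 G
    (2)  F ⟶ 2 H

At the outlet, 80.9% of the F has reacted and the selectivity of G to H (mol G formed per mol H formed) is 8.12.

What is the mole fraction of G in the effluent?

0.796

Conversion of F: F consumed = 0.809 × 744 = 601.9 mol/min = 1ξ₁ + 1ξ₂.
Selectivity: 2ξ₁ / (2ξ₂) = 8.12 → ξ₁ = 8.12 ξ₂.
Substitute: (1·8.12 + 1) ξ₂ = 601.9 → ξ₂ = 66 mol/min, ξ₁ = 535.9 mol/min.
Outlet amounts (n = n₀ + Σ ν·ξ):
  F: 744 − 1(535.9) − 1(66) = 142.1
  G: 0 + 2(535.9) = 1072
  H: 0 + 2(66) = 132
Total out = 1346 mol/min; y_G = 1072 / 1346 = 0.7963.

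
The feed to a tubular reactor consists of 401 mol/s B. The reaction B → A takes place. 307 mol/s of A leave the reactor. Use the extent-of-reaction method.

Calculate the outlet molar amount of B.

For A: n = n₀ + 1ξ → 307 = 0 + 1ξ, giving ξ = 307 mol/s.
Outlet amounts (n = n₀ + ν ξ):
  B: 401 − 1(307) = 94
  A: 0 + 1(307) = 307

94 mol/s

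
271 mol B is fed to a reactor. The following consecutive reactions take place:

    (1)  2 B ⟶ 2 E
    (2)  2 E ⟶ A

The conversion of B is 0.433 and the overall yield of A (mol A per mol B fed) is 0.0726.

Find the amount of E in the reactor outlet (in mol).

Conversion of B: B consumed = 2ξ₁ = 0.433 × 271 → ξ₁ = 58.67 mol.
Yield of A: 1ξ₂ / 271 = 0.0726 → ξ₂ = 19.67 mol.
Outlet amounts (n = n₀ + Σ ν·ξ):
  B: 271 − 2(58.67) = 153.7
  E: 0 + 2(58.67) − 2(19.67) = 77.99
  A: 0 + 1(19.67) = 19.67

78 mol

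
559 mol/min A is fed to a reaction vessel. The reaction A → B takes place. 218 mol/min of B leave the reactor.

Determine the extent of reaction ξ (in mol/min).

ξ = 218 mol/min

For B: n = n₀ + 1ξ → 218 = 0 + 1ξ, giving ξ = 218 mol/min.
Outlet amounts (n = n₀ + ν ξ):
  A: 559 − 1(218) = 341
  B: 0 + 1(218) = 218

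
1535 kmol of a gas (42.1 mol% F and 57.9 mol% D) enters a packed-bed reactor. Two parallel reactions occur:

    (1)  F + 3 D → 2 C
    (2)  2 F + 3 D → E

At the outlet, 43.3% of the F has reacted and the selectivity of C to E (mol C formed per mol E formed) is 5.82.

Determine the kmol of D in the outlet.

Conversion of F: F consumed = 0.433 × 646.2 = 279.8 kmol = 1ξ₁ + 2ξ₂.
Selectivity: 2ξ₁ / (1ξ₂) = 5.82 → ξ₁ = 2.91 ξ₂.
Substitute: (1·2.91 + 2) ξ₂ = 279.8 → ξ₂ = 56.99 kmol, ξ₁ = 165.8 kmol.
Outlet amounts (n = n₀ + Σ ν·ξ):
  F: 646.2 − 1(165.8) − 2(56.99) = 366.4
  D: 888.8 − 3(165.8) − 3(56.99) = 220.3
  C: 0 + 2(165.8) = 331.7
  E: 0 + 1(56.99) = 56.99

220 kmol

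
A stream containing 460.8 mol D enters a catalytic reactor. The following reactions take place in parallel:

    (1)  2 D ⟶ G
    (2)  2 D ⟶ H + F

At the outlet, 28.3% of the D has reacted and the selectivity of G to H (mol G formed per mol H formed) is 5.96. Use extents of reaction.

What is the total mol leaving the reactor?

Conversion of D: D consumed = 0.283 × 460.8 = 130.4 mol = 2ξ₁ + 2ξ₂.
Selectivity: 1ξ₁ / (1ξ₂) = 5.96 → ξ₁ = 5.96 ξ₂.
Substitute: (2·5.96 + 2) ξ₂ = 130.4 → ξ₂ = 9.368 mol, ξ₁ = 55.83 mol.
Outlet amounts (n = n₀ + Σ ν·ξ):
  D: 460.8 − 2(55.83) − 2(9.368) = 330.4
  G: 0 + 1(55.83) = 55.83
  H: 0 + 1(9.368) = 9.368
  F: 0 + 1(9.368) = 9.368
Total out = 330.4 + 55.83 + 9.368 + 9.368 = 405 mol.

405 mol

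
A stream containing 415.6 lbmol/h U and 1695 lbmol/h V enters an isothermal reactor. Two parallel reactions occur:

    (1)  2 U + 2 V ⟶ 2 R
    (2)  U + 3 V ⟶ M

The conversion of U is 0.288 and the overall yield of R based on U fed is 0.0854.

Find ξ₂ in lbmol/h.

Yield of R: 2ξ₁ / 415.6 = 0.0854 → ξ₁ = 17.75 lbmol/h.
Conversion of U: 2ξ₁ + 1ξ₂ = 0.288 × 415.6 = 119.7 → ξ₂ = 84.2 lbmol/h.
Outlet amounts (n = n₀ + Σ ν·ξ):
  U: 415.6 − 2(17.75) − 1(84.2) = 295.9
  V: 1695 − 2(17.75) − 3(84.2) = 1407
  R: 0 + 2(17.75) = 35.49
  M: 0 + 1(84.2) = 84.2

ξ₂ = 84.2 lbmol/h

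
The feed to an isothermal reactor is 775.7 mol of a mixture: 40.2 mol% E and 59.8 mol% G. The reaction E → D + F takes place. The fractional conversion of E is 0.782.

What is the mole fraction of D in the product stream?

E reacted = 0.782 × 311.8 = 243.9 mol; ν_E = −1, so ξ = 243.9/1 = 243.9 mol.
Outlet amounts (n = n₀ + ν ξ):
  E: 311.8 − 1(243.9) = 67.98
  D: 0 + 1(243.9) = 243.9
  F: 0 + 1(243.9) = 243.9
  G: 463.9 (inert)
Total out = 1020 mol; y_D = 243.9 / 1020 = 0.2392.

0.239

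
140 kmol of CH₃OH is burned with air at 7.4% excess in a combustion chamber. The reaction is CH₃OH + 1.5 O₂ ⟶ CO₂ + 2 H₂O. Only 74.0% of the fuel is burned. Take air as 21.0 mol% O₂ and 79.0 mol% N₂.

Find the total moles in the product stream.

1270 kmol

Stoichiometric O₂ = 1.5 × 140 = 210 kmol; O₂ fed = 210 × 1.074 = 225.5 kmol.
N₂ fed = 225.5 × 79/21 = 848.5 kmol.
Fuel reacted = 0.74 × 140 → ξ = 103.6 kmol.
Outlet (n = n₀ + ν ξ):
  CH₃OH: 140 − 1(103.6) = 36.4
  O₂: 225.5 − 1.5(103.6) = 70.14
  N₂: 848.5 (inert)
  CO₂: 0 + 1(103.6) = 103.6
  H₂O: 0 + 2(103.6) = 207.2
Total out = 36.4 + 70.14 + 848.5 + 103.6 + 207.2 = 1266 kmol.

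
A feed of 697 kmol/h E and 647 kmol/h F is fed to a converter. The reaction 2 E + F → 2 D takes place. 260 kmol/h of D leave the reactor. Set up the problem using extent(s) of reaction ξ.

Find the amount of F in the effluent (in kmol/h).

517 kmol/h

For D: n = n₀ + 2ξ → 260 = 0 + 2ξ, giving ξ = 130 kmol/h.
Outlet amounts (n = n₀ + ν ξ):
  E: 697 − 2(130) = 437
  F: 647 − 1(130) = 517
  D: 0 + 2(130) = 260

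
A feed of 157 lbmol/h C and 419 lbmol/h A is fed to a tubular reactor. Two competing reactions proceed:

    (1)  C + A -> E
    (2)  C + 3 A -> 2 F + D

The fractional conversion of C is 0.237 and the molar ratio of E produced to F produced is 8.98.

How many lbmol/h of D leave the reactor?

Conversion of C: C consumed = 0.237 × 157 = 37.21 lbmol/h = 1ξ₁ + 1ξ₂.
Selectivity: 1ξ₁ / (2ξ₂) = 8.98 → ξ₁ = 17.96 ξ₂.
Substitute: (1·17.96 + 1) ξ₂ = 37.21 → ξ₂ = 1.962 lbmol/h, ξ₁ = 35.25 lbmol/h.
Outlet amounts (n = n₀ + Σ ν·ξ):
  C: 157 − 1(35.25) − 1(1.962) = 119.8
  A: 419 − 1(35.25) − 3(1.962) = 377.9
  E: 0 + 1(35.25) = 35.25
  F: 0 + 2(1.962) = 3.925
  D: 0 + 1(1.962) = 1.962

1.96 lbmol/h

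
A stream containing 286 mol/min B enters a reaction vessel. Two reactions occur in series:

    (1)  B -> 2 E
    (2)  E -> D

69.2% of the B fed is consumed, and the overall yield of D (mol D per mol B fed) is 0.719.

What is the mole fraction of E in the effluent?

0.393

Conversion of B: B consumed = 1ξ₁ = 0.692 × 286 → ξ₁ = 197.9 mol/min.
Yield of D: 1ξ₂ / 286 = 0.719 → ξ₂ = 205.6 mol/min.
Outlet amounts (n = n₀ + Σ ν·ξ):
  B: 286 − 1(197.9) = 88.09
  E: 0 + 2(197.9) − 1(205.6) = 190.2
  D: 0 + 1(205.6) = 205.6
Total out = 483.9 mol/min; y_E = 190.2 / 483.9 = 0.393.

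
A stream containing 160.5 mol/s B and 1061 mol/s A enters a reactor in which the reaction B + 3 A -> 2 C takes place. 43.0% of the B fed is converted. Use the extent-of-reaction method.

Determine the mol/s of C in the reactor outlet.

138 mol/s

B reacted = 0.43 × 160.5 = 69.02 mol/s; ν_B = −1, so ξ = 69.02/1 = 69.02 mol/s.
Outlet amounts (n = n₀ + ν ξ):
  B: 160.5 − 1(69.02) = 91.48
  A: 1061 − 3(69.02) = 854
  C: 0 + 2(69.02) = 138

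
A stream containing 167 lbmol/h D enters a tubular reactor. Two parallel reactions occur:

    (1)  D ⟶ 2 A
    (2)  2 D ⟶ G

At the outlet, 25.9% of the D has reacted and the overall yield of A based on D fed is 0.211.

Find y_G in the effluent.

Yield of A: 2ξ₁ / 167 = 0.211 → ξ₁ = 17.62 lbmol/h.
Conversion of D: 1ξ₁ + 2ξ₂ = 0.259 × 167 = 43.25 → ξ₂ = 12.82 lbmol/h.
Outlet amounts (n = n₀ + Σ ν·ξ):
  D: 167 − 1(17.62) − 2(12.82) = 123.7
  A: 0 + 2(17.62) = 35.24
  G: 0 + 1(12.82) = 12.82
Total out = 171.8 lbmol/h; y_G = 12.82 / 171.8 = 0.07461.

0.0746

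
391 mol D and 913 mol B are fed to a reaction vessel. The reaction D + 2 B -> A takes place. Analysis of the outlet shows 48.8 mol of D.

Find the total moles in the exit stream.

For D: n = n₀ − 1ξ → 48.8 = 391 − 1ξ, giving ξ = 342.2 mol.
Outlet amounts (n = n₀ + ν ξ):
  D: 391 − 1(342.2) = 48.8
  B: 913 − 2(342.2) = 228.6
  A: 0 + 1(342.2) = 342.2
Total out = 48.8 + 228.6 + 342.2 = 619.6 mol.

620 mol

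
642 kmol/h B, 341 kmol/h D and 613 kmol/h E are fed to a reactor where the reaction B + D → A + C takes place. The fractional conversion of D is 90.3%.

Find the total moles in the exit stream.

1600 kmol/h

D reacted = 0.903 × 341 = 307.9 kmol/h; ν_D = −1, so ξ = 307.9/1 = 307.9 kmol/h.
Outlet amounts (n = n₀ + ν ξ):
  B: 642 − 1(307.9) = 334.1
  D: 341 − 1(307.9) = 33.08
  A: 0 + 1(307.9) = 307.9
  C: 0 + 1(307.9) = 307.9
  E: 613 (inert)
Total out = 334.1 + 33.08 + 307.9 + 307.9 + 613 = 1596 kmol/h.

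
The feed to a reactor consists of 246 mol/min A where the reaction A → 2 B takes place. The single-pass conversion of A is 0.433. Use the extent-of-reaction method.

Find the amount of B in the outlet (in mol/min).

A reacted = 0.433 × 246 = 106.5 mol/min; ν_A = −1, so ξ = 106.5/1 = 106.5 mol/min.
Outlet amounts (n = n₀ + ν ξ):
  A: 246 − 1(106.5) = 139.5
  B: 0 + 2(106.5) = 213

213 mol/min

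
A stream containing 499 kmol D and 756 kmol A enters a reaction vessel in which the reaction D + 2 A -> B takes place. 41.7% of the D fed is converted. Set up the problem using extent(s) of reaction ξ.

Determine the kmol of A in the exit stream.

340 kmol

D reacted = 0.417 × 499 = 208.1 kmol; ν_D = −1, so ξ = 208.1/1 = 208.1 kmol.
Outlet amounts (n = n₀ + ν ξ):
  D: 499 − 1(208.1) = 290.9
  A: 756 − 2(208.1) = 339.8
  B: 0 + 1(208.1) = 208.1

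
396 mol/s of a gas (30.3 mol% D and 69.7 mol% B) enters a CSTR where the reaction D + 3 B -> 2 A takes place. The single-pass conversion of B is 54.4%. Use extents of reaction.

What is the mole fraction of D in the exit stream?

B reacted = 0.544 × 276 = 150.2 mol/s; ν_B = −3, so ξ = 150.2/3 = 50.05 mol/s.
Outlet amounts (n = n₀ + ν ξ):
  D: 120 − 1(50.05) = 69.94
  B: 276 − 3(50.05) = 125.9
  A: 0 + 2(50.05) = 100.1
Total out = 295.9 mol/s; y_D = 69.94 / 295.9 = 0.2364.

0.236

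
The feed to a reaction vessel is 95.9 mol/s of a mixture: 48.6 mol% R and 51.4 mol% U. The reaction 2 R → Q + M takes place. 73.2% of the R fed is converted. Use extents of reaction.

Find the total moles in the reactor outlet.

95.9 mol/s

R reacted = 0.732 × 46.61 = 34.12 mol/s; ν_R = −2, so ξ = 34.12/2 = 17.06 mol/s.
Outlet amounts (n = n₀ + ν ξ):
  R: 46.61 − 2(17.06) = 12.49
  Q: 0 + 1(17.06) = 17.06
  M: 0 + 1(17.06) = 17.06
  U: 49.29 (inert)
Total out = 12.49 + 17.06 + 17.06 + 49.29 = 95.9 mol/s.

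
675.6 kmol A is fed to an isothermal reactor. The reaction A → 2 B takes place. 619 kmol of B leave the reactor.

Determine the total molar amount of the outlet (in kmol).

For B: n = n₀ + 2ξ → 619 = 0 + 2ξ, giving ξ = 309.5 kmol.
Outlet amounts (n = n₀ + ν ξ):
  A: 675.6 − 1(309.5) = 366.1
  B: 0 + 2(309.5) = 619
Total out = 366.1 + 619 = 985.1 kmol.

985 kmol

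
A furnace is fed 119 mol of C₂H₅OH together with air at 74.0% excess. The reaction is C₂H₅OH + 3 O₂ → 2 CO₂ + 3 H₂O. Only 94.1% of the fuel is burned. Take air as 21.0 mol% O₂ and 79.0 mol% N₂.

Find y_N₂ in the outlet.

Stoichiometric O₂ = 3 × 119 = 357 mol; O₂ fed = 357 × 1.740 = 621.2 mol.
N₂ fed = 621.2 × 79/21 = 2337 mol.
Fuel reacted = 0.941 × 119 → ξ = 112 mol.
Outlet (n = n₀ + ν ξ):
  C₂H₅OH: 119 − 1(112) = 7.021
  O₂: 621.2 − 3(112) = 285.2
  N₂: 2337 (inert)
  CO₂: 0 + 2(112) = 224
  H₂O: 0 + 3(112) = 335.9
Total out = 3189 mol; y_N₂ = 2337 / 3189 = 0.7328.

0.733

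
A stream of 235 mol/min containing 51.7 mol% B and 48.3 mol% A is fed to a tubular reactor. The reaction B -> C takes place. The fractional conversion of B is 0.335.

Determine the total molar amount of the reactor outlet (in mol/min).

235 mol/min

B reacted = 0.335 × 121.5 = 40.7 mol/min; ν_B = −1, so ξ = 40.7/1 = 40.7 mol/min.
Outlet amounts (n = n₀ + ν ξ):
  B: 121.5 − 1(40.7) = 80.79
  C: 0 + 1(40.7) = 40.7
  A: 113.5 (inert)
Total out = 80.79 + 40.7 + 113.5 = 235 mol/min.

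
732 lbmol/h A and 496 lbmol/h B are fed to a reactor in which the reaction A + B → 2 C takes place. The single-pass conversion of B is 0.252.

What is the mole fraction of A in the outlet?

B reacted = 0.252 × 496 = 125 lbmol/h; ν_B = −1, so ξ = 125/1 = 125 lbmol/h.
Outlet amounts (n = n₀ + ν ξ):
  A: 732 − 1(125) = 607
  B: 496 − 1(125) = 371
  C: 0 + 2(125) = 250
Total out = 1228 lbmol/h; y_A = 607 / 1228 = 0.4943.

0.494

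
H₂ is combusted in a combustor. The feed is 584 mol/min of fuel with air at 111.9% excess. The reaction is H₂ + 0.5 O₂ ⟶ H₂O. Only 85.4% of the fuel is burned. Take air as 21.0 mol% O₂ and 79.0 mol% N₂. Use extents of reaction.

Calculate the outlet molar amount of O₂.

Stoichiometric O₂ = 0.5 × 584 = 292 mol/min; O₂ fed = 292 × 2.119 = 618.7 mol/min.
N₂ fed = 618.7 × 79/21 = 2328 mol/min.
Fuel reacted = 0.854 × 584 → ξ = 498.7 mol/min.
Outlet (n = n₀ + ν ξ):
  H₂: 584 − 1(498.7) = 85.26
  O₂: 618.7 − 0.5(498.7) = 369.4
  N₂: 2328 (inert)
  H₂O: 0 + 1(498.7) = 498.7

369 mol/min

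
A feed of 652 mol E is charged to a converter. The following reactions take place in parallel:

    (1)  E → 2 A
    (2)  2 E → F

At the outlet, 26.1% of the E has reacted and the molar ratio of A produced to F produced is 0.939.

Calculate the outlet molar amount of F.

68.9 mol

Conversion of E: E consumed = 0.261 × 652 = 170.2 mol = 1ξ₁ + 2ξ₂.
Selectivity: 2ξ₁ / (1ξ₂) = 0.939 → ξ₁ = 0.4695 ξ₂.
Substitute: (1·0.4695 + 2) ξ₂ = 170.2 → ξ₂ = 68.91 mol, ξ₁ = 32.35 mol.
Outlet amounts (n = n₀ + Σ ν·ξ):
  E: 652 − 1(32.35) − 2(68.91) = 481.8
  A: 0 + 2(32.35) = 64.71
  F: 0 + 1(68.91) = 68.91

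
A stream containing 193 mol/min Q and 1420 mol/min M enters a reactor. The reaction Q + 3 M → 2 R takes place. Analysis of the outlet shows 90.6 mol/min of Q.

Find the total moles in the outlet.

1410 mol/min

For Q: n = n₀ − 1ξ → 90.6 = 193 − 1ξ, giving ξ = 102.4 mol/min.
Outlet amounts (n = n₀ + ν ξ):
  Q: 193 − 1(102.4) = 90.6
  M: 1420 − 3(102.4) = 1113
  R: 0 + 2(102.4) = 204.8
Total out = 90.6 + 1113 + 204.8 = 1408 mol/min.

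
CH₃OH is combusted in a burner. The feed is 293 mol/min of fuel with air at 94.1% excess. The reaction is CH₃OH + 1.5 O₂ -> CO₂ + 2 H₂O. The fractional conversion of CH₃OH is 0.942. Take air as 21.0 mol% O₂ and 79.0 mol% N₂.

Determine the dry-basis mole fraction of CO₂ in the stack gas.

Stoichiometric O₂ = 1.5 × 293 = 439.5 mol/min; O₂ fed = 439.5 × 1.941 = 853.1 mol/min.
N₂ fed = 853.1 × 79/21 = 3209 mol/min.
Fuel reacted = 0.942 × 293 → ξ = 276 mol/min.
Outlet (n = n₀ + ν ξ):
  CH₃OH: 293 − 1(276) = 16.99
  O₂: 853.1 − 1.5(276) = 439.1
  N₂: 3209 (inert)
  CO₂: 0 + 1(276) = 276
  H₂O: 0 + 2(276) = 552
Dry total = 3941 mol/min; y_CO₂ (dry) = 276 / 3941 = 0.07003.

0.07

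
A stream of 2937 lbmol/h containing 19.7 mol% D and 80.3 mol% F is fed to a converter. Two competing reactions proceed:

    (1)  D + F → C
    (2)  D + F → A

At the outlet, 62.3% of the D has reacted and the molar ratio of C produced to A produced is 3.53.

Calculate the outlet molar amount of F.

2000 lbmol/h

Conversion of D: D consumed = 0.623 × 578.6 = 360.5 lbmol/h = 1ξ₁ + 1ξ₂.
Selectivity: 1ξ₁ / (1ξ₂) = 3.53 → ξ₁ = 3.53 ξ₂.
Substitute: (1·3.53 + 1) ξ₂ = 360.5 → ξ₂ = 79.57 lbmol/h, ξ₁ = 280.9 lbmol/h.
Outlet amounts (n = n₀ + Σ ν·ξ):
  D: 578.6 − 1(280.9) − 1(79.57) = 218.1
  F: 2358 − 1(280.9) − 1(79.57) = 1998
  C: 0 + 1(280.9) = 280.9
  A: 0 + 1(79.57) = 79.57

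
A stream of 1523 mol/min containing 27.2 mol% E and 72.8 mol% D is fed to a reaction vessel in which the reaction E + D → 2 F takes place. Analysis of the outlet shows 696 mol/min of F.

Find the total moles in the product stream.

For F: n = n₀ + 2ξ → 696 = 0 + 2ξ, giving ξ = 348 mol/min.
Outlet amounts (n = n₀ + ν ξ):
  E: 414.3 − 1(348) = 66.26
  D: 1109 − 1(348) = 760.7
  F: 0 + 2(348) = 696
Total out = 66.26 + 760.7 + 696 = 1523 mol/min.

1520 mol/min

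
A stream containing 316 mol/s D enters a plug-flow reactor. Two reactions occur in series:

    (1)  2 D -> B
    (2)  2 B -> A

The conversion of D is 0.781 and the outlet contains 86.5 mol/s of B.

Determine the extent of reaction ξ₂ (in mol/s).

ξ₂ = 18.4 mol/s

Conversion of D: D consumed = 2ξ₁ = 0.781 × 316 → ξ₁ = 123.4 mol/s.
B balance: n_B = 0 + 1ξ₁ − 2ξ₂ = 86.5 → ξ₂ = (1·123.4 − 86.5)/2 = 18.45 mol/s.
Outlet amounts (n = n₀ + Σ ν·ξ):
  D: 316 − 2(123.4) = 69.2
  B: 0 + 1(123.4) − 2(18.45) = 86.5
  A: 0 + 1(18.45) = 18.45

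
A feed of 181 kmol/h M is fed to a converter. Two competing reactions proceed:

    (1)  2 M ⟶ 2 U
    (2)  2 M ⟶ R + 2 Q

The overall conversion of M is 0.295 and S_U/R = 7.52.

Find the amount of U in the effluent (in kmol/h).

Conversion of M: M consumed = 0.295 × 181 = 53.39 kmol/h = 2ξ₁ + 2ξ₂.
Selectivity: 2ξ₁ / (1ξ₂) = 7.52 → ξ₁ = 3.76 ξ₂.
Substitute: (2·3.76 + 2) ξ₂ = 53.39 → ξ₂ = 5.609 kmol/h, ξ₁ = 21.09 kmol/h.
Outlet amounts (n = n₀ + Σ ν·ξ):
  M: 181 − 2(21.09) − 2(5.609) = 127.6
  U: 0 + 2(21.09) = 42.18
  R: 0 + 1(5.609) = 5.609
  Q: 0 + 2(5.609) = 11.22

42.2 kmol/h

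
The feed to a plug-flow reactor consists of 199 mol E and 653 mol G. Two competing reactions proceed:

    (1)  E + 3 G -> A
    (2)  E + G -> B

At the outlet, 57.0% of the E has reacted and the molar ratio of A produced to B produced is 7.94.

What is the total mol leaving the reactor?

537 mol

Conversion of E: E consumed = 0.57 × 199 = 113.4 mol = 1ξ₁ + 1ξ₂.
Selectivity: 1ξ₁ / (1ξ₂) = 7.94 → ξ₁ = 7.94 ξ₂.
Substitute: (1·7.94 + 1) ξ₂ = 113.4 → ξ₂ = 12.69 mol, ξ₁ = 100.7 mol.
Outlet amounts (n = n₀ + Σ ν·ξ):
  E: 199 − 1(100.7) − 1(12.69) = 85.57
  G: 653 − 3(100.7) − 1(12.69) = 338.1
  A: 0 + 1(100.7) = 100.7
  B: 0 + 1(12.69) = 12.69
Total out = 85.57 + 338.1 + 100.7 + 12.69 = 537.1 mol.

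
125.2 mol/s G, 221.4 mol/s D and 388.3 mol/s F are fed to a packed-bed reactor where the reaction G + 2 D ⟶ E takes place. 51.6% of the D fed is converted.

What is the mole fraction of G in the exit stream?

0.11

D reacted = 0.516 × 221.4 = 114.2 mol/s; ν_D = −2, so ξ = 114.2/2 = 57.12 mol/s.
Outlet amounts (n = n₀ + ν ξ):
  G: 125.2 − 1(57.12) = 68.08
  D: 221.4 − 2(57.12) = 107.2
  E: 0 + 1(57.12) = 57.12
  F: 388.3 (inert)
Total out = 620.7 mol/s; y_G = 68.08 / 620.7 = 0.1097.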